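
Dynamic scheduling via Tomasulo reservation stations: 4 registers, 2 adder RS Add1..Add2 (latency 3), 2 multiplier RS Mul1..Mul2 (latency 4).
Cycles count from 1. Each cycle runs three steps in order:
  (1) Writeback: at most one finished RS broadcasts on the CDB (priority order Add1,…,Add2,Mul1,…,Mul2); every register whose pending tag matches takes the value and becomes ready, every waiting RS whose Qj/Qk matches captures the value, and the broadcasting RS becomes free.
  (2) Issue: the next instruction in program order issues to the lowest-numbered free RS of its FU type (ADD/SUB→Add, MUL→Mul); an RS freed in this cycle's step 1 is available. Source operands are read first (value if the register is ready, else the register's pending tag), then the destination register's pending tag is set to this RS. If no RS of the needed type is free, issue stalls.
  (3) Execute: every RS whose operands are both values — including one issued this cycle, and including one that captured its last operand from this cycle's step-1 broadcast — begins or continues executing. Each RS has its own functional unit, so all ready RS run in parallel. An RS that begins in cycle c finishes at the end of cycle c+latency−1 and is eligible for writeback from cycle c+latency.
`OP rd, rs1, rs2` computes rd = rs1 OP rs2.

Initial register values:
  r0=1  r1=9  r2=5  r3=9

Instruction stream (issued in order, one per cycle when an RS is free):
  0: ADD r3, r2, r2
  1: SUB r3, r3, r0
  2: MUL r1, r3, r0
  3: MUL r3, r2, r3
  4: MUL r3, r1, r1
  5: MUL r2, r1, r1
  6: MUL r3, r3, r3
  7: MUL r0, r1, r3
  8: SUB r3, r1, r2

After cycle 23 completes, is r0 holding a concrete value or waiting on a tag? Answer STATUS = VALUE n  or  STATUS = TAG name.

STATUS = VALUE 59049

  c1: issue ADD r3<-Add1  regs: r0:1,r1:9,r2:5,r3:Add1
  c2: issue SUB r3<-Add2  regs: r0:1,r1:9,r2:5,r3:Add2
  c3: issue MUL r1<-Mul1  regs: r0:1,r1:Mul1,r2:5,r3:Add2
  c4: CDB Add1=10; issue MUL r3<-Mul2  regs: r0:1,r1:Mul1,r2:5,r3:Mul2
  c5: stall  regs: r0:1,r1:Mul1,r2:5,r3:Mul2
  c6: stall  regs: r0:1,r1:Mul1,r2:5,r3:Mul2
  c7: CDB Add2=9; stall  regs: r0:1,r1:Mul1,r2:5,r3:Mul2
  c8: stall  regs: r0:1,r1:Mul1,r2:5,r3:Mul2
  c9: stall  regs: r0:1,r1:Mul1,r2:5,r3:Mul2
  c10: stall  regs: r0:1,r1:Mul1,r2:5,r3:Mul2
  c11: CDB Mul1=9; issue MUL r3<-Mul1  regs: r0:1,r1:9,r2:5,r3:Mul1
  c12: CDB Mul2=45; issue MUL r2<-Mul2  regs: r0:1,r1:9,r2:Mul2,r3:Mul1
  c13: stall  regs: r0:1,r1:9,r2:Mul2,r3:Mul1
  c14: stall  regs: r0:1,r1:9,r2:Mul2,r3:Mul1
  c15: CDB Mul1=81; issue MUL r3<-Mul1  regs: r0:1,r1:9,r2:Mul2,r3:Mul1
  c16: CDB Mul2=81; issue MUL r0<-Mul2  regs: r0:Mul2,r1:9,r2:81,r3:Mul1
  c17: issue SUB r3<-Add1  regs: r0:Mul2,r1:9,r2:81,r3:Add1
  c18: -  regs: r0:Mul2,r1:9,r2:81,r3:Add1
  c19: CDB Mul1=6561  regs: r0:Mul2,r1:9,r2:81,r3:Add1
  c20: CDB Add1=-72  regs: r0:Mul2,r1:9,r2:81,r3:-72
  c21: -  regs: r0:Mul2,r1:9,r2:81,r3:-72
  c22: -  regs: r0:Mul2,r1:9,r2:81,r3:-72
  c23: CDB Mul2=59049  regs: r0:59049,r1:9,r2:81,r3:-72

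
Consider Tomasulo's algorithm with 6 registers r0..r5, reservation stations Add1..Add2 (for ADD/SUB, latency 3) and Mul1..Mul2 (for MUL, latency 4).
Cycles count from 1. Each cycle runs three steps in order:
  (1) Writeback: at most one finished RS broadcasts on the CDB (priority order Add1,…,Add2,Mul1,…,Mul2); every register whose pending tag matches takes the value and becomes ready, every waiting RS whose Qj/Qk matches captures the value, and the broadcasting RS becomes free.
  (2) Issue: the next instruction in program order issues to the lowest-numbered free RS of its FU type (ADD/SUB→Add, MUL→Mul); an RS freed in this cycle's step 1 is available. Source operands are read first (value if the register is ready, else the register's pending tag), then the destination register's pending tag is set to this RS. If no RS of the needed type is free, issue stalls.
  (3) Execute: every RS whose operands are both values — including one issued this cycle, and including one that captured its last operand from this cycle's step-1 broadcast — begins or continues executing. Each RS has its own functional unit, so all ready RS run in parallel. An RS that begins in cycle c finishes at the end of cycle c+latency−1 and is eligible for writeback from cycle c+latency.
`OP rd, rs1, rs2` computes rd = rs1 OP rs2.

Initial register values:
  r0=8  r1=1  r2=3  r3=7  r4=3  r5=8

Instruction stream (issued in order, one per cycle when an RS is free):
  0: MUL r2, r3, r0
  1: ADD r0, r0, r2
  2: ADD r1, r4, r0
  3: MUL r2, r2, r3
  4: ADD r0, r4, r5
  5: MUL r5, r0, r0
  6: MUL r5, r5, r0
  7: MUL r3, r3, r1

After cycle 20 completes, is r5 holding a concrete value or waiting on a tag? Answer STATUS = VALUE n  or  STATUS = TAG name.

  c1: issue MUL r2<-Mul1  regs: r0:8,r1:1,r2:Mul1,r3:7,r4:3,r5:8
  c2: issue ADD r0<-Add1  regs: r0:Add1,r1:1,r2:Mul1,r3:7,r4:3,r5:8
  c3: issue ADD r1<-Add2  regs: r0:Add1,r1:Add2,r2:Mul1,r3:7,r4:3,r5:8
  c4: issue MUL r2<-Mul2  regs: r0:Add1,r1:Add2,r2:Mul2,r3:7,r4:3,r5:8
  c5: CDB Mul1=56; stall  regs: r0:Add1,r1:Add2,r2:Mul2,r3:7,r4:3,r5:8
  c6: stall  regs: r0:Add1,r1:Add2,r2:Mul2,r3:7,r4:3,r5:8
  c7: stall  regs: r0:Add1,r1:Add2,r2:Mul2,r3:7,r4:3,r5:8
  c8: CDB Add1=64; issue ADD r0<-Add1  regs: r0:Add1,r1:Add2,r2:Mul2,r3:7,r4:3,r5:8
  c9: CDB Mul2=392; issue MUL r5<-Mul1  regs: r0:Add1,r1:Add2,r2:392,r3:7,r4:3,r5:Mul1
  c10: issue MUL r5<-Mul2  regs: r0:Add1,r1:Add2,r2:392,r3:7,r4:3,r5:Mul2
  c11: CDB Add1=11; stall  regs: r0:11,r1:Add2,r2:392,r3:7,r4:3,r5:Mul2
  c12: CDB Add2=67; stall  regs: r0:11,r1:67,r2:392,r3:7,r4:3,r5:Mul2
  c13: stall  regs: r0:11,r1:67,r2:392,r3:7,r4:3,r5:Mul2
  c14: stall  regs: r0:11,r1:67,r2:392,r3:7,r4:3,r5:Mul2
  c15: CDB Mul1=121; issue MUL r3<-Mul1  regs: r0:11,r1:67,r2:392,r3:Mul1,r4:3,r5:Mul2
  c16: -  regs: r0:11,r1:67,r2:392,r3:Mul1,r4:3,r5:Mul2
  c17: -  regs: r0:11,r1:67,r2:392,r3:Mul1,r4:3,r5:Mul2
  c18: -  regs: r0:11,r1:67,r2:392,r3:Mul1,r4:3,r5:Mul2
  c19: CDB Mul1=469  regs: r0:11,r1:67,r2:392,r3:469,r4:3,r5:Mul2
  c20: CDB Mul2=1331  regs: r0:11,r1:67,r2:392,r3:469,r4:3,r5:1331

STATUS = VALUE 1331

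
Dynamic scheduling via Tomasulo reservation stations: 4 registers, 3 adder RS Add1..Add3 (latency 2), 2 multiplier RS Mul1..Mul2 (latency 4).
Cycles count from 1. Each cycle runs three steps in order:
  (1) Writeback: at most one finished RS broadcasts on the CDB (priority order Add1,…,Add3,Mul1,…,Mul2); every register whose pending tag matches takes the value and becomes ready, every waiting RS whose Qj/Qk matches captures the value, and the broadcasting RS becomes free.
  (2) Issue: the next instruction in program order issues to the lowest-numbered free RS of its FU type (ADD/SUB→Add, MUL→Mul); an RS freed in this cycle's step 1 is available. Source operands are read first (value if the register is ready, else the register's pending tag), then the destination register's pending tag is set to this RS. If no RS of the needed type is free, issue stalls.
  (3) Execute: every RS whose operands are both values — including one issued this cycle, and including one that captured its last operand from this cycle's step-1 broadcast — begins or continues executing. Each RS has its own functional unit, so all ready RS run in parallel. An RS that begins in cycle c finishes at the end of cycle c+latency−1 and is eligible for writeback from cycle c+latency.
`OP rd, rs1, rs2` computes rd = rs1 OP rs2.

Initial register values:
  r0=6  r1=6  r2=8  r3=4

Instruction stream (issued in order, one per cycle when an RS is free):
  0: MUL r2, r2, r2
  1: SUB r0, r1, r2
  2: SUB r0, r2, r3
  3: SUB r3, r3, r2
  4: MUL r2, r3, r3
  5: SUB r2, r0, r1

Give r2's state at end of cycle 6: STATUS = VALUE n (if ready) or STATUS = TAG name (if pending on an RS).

cycle 1: issue MUL r2<-Mul1 // r0:6,r1:6,r2:Mul1,r3:4
cycle 2: issue SUB r0<-Add1 // r0:Add1,r1:6,r2:Mul1,r3:4
cycle 3: issue SUB r0<-Add2 // r0:Add2,r1:6,r2:Mul1,r3:4
cycle 4: issue SUB r3<-Add3 // r0:Add2,r1:6,r2:Mul1,r3:Add3
cycle 5: CDB Mul1=64; issue MUL r2<-Mul1 // r0:Add2,r1:6,r2:Mul1,r3:Add3
cycle 6: stall // r0:Add2,r1:6,r2:Mul1,r3:Add3

STATUS = TAG Mul1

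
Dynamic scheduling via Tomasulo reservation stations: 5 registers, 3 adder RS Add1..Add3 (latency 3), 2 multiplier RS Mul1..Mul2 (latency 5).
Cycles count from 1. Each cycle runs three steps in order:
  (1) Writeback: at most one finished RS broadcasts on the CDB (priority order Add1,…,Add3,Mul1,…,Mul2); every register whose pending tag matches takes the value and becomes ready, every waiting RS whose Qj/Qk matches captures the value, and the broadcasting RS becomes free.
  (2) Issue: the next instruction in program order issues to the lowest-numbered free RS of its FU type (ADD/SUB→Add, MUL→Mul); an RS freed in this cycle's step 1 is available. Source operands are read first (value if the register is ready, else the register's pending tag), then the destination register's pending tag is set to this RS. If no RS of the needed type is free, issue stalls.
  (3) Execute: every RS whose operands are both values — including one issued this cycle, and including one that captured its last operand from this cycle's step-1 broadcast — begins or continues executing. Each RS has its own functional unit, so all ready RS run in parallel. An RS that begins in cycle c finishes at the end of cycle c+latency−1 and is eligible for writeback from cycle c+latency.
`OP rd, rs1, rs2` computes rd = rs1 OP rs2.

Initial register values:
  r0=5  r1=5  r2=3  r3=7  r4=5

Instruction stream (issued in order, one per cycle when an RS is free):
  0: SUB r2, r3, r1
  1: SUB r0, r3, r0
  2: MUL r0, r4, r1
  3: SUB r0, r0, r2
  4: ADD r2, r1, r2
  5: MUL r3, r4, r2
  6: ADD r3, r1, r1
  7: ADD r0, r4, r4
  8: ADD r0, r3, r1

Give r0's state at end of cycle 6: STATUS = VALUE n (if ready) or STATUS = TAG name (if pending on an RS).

STATUS = TAG Add1

  c1: issue SUB r2<-Add1  regs: r0:5,r1:5,r2:Add1,r3:7,r4:5
  c2: issue SUB r0<-Add2  regs: r0:Add2,r1:5,r2:Add1,r3:7,r4:5
  c3: issue MUL r0<-Mul1  regs: r0:Mul1,r1:5,r2:Add1,r3:7,r4:5
  c4: CDB Add1=2; issue SUB r0<-Add1  regs: r0:Add1,r1:5,r2:2,r3:7,r4:5
  c5: CDB Add2=2; issue ADD r2<-Add2  regs: r0:Add1,r1:5,r2:Add2,r3:7,r4:5
  c6: issue MUL r3<-Mul2  regs: r0:Add1,r1:5,r2:Add2,r3:Mul2,r4:5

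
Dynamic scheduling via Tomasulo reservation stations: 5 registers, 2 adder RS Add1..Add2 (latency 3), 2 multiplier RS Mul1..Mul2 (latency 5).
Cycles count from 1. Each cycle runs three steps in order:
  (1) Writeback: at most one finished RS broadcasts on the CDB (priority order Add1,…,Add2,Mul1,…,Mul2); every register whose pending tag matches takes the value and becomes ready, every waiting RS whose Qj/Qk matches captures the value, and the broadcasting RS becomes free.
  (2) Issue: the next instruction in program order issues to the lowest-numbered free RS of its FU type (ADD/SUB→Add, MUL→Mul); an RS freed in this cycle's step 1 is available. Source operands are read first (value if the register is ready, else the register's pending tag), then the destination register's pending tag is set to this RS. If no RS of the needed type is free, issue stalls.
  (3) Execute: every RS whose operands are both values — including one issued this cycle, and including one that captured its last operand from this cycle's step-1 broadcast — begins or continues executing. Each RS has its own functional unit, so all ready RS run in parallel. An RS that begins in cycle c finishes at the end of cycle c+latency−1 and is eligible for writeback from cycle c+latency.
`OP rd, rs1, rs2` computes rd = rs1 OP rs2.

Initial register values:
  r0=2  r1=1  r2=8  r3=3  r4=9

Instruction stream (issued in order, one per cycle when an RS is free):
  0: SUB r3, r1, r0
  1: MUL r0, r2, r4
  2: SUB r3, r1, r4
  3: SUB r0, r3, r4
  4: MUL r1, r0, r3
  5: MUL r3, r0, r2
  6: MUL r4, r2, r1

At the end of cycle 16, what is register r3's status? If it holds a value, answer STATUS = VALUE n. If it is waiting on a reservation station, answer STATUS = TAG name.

STATUS = VALUE -136

cycle 1: issue SUB r3<-Add1 // r0:2,r1:1,r2:8,r3:Add1,r4:9
cycle 2: issue MUL r0<-Mul1 // r0:Mul1,r1:1,r2:8,r3:Add1,r4:9
cycle 3: issue SUB r3<-Add2 // r0:Mul1,r1:1,r2:8,r3:Add2,r4:9
cycle 4: CDB Add1=-1; issue SUB r0<-Add1 // r0:Add1,r1:1,r2:8,r3:Add2,r4:9
cycle 5: issue MUL r1<-Mul2 // r0:Add1,r1:Mul2,r2:8,r3:Add2,r4:9
cycle 6: CDB Add2=-8; stall // r0:Add1,r1:Mul2,r2:8,r3:-8,r4:9
cycle 7: CDB Mul1=72; issue MUL r3<-Mul1 // r0:Add1,r1:Mul2,r2:8,r3:Mul1,r4:9
cycle 8: stall // r0:Add1,r1:Mul2,r2:8,r3:Mul1,r4:9
cycle 9: CDB Add1=-17; stall // r0:-17,r1:Mul2,r2:8,r3:Mul1,r4:9
cycle 10: stall // r0:-17,r1:Mul2,r2:8,r3:Mul1,r4:9
cycle 11: stall // r0:-17,r1:Mul2,r2:8,r3:Mul1,r4:9
cycle 12: stall // r0:-17,r1:Mul2,r2:8,r3:Mul1,r4:9
cycle 13: stall // r0:-17,r1:Mul2,r2:8,r3:Mul1,r4:9
cycle 14: CDB Mul1=-136; issue MUL r4<-Mul1 // r0:-17,r1:Mul2,r2:8,r3:-136,r4:Mul1
cycle 15: CDB Mul2=136 // r0:-17,r1:136,r2:8,r3:-136,r4:Mul1
cycle 16: - // r0:-17,r1:136,r2:8,r3:-136,r4:Mul1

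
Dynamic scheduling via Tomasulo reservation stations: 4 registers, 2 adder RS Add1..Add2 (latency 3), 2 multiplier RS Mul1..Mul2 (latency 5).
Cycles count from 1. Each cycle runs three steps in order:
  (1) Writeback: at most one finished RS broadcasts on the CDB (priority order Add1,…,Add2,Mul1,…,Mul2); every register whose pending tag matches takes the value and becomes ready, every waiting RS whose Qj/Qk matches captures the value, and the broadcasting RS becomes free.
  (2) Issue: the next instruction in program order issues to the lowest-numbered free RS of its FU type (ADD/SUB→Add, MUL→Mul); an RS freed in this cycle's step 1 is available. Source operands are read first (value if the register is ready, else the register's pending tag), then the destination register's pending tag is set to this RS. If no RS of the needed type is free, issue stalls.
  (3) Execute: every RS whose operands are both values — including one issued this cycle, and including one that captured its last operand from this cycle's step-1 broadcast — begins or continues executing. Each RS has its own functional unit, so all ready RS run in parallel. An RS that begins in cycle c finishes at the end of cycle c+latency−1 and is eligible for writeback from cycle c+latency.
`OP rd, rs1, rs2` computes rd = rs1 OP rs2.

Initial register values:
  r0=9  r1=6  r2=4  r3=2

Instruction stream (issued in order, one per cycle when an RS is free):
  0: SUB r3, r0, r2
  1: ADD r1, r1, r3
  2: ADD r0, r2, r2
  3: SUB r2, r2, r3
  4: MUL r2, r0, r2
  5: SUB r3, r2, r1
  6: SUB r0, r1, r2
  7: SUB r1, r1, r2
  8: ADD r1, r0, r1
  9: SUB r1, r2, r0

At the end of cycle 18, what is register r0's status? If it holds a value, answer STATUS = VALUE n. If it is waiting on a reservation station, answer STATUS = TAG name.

STATUS = VALUE 19

cycle 1: issue SUB r3<-Add1 // r0:9,r1:6,r2:4,r3:Add1
cycle 2: issue ADD r1<-Add2 // r0:9,r1:Add2,r2:4,r3:Add1
cycle 3: stall // r0:9,r1:Add2,r2:4,r3:Add1
cycle 4: CDB Add1=5; issue ADD r0<-Add1 // r0:Add1,r1:Add2,r2:4,r3:5
cycle 5: stall // r0:Add1,r1:Add2,r2:4,r3:5
cycle 6: stall // r0:Add1,r1:Add2,r2:4,r3:5
cycle 7: CDB Add1=8; issue SUB r2<-Add1 // r0:8,r1:Add2,r2:Add1,r3:5
cycle 8: CDB Add2=11; issue MUL r2<-Mul1 // r0:8,r1:11,r2:Mul1,r3:5
cycle 9: issue SUB r3<-Add2 // r0:8,r1:11,r2:Mul1,r3:Add2
cycle 10: CDB Add1=-1; issue SUB r0<-Add1 // r0:Add1,r1:11,r2:Mul1,r3:Add2
cycle 11: stall // r0:Add1,r1:11,r2:Mul1,r3:Add2
cycle 12: stall // r0:Add1,r1:11,r2:Mul1,r3:Add2
cycle 13: stall // r0:Add1,r1:11,r2:Mul1,r3:Add2
cycle 14: stall // r0:Add1,r1:11,r2:Mul1,r3:Add2
cycle 15: CDB Mul1=-8; stall // r0:Add1,r1:11,r2:-8,r3:Add2
cycle 16: stall // r0:Add1,r1:11,r2:-8,r3:Add2
cycle 17: stall // r0:Add1,r1:11,r2:-8,r3:Add2
cycle 18: CDB Add1=19; issue SUB r1<-Add1 // r0:19,r1:Add1,r2:-8,r3:Add2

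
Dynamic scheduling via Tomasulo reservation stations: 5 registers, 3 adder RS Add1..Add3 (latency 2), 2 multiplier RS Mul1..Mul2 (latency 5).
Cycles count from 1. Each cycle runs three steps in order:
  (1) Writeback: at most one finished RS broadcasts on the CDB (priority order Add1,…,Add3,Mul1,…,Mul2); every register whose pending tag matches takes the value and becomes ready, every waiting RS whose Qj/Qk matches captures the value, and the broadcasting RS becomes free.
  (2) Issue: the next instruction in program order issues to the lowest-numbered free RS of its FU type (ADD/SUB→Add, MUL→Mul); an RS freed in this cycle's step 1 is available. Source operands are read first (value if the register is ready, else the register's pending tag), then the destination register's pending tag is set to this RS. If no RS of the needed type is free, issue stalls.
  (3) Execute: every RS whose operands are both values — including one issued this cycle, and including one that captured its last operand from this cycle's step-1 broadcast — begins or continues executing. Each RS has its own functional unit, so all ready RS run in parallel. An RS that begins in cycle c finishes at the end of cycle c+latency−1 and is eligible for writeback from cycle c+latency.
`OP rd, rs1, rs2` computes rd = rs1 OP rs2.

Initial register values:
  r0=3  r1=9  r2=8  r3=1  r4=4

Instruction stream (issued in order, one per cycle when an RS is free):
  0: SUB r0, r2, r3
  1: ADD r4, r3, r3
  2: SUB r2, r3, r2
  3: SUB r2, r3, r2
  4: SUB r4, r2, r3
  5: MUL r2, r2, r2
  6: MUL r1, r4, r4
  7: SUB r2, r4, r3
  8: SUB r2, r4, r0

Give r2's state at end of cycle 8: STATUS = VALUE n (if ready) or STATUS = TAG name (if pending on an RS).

  c1: issue SUB r0<-Add1  regs: r0:Add1,r1:9,r2:8,r3:1,r4:4
  c2: issue ADD r4<-Add2  regs: r0:Add1,r1:9,r2:8,r3:1,r4:Add2
  c3: CDB Add1=7; issue SUB r2<-Add1  regs: r0:7,r1:9,r2:Add1,r3:1,r4:Add2
  c4: CDB Add2=2; issue SUB r2<-Add2  regs: r0:7,r1:9,r2:Add2,r3:1,r4:2
  c5: CDB Add1=-7; issue SUB r4<-Add1  regs: r0:7,r1:9,r2:Add2,r3:1,r4:Add1
  c6: issue MUL r2<-Mul1  regs: r0:7,r1:9,r2:Mul1,r3:1,r4:Add1
  c7: CDB Add2=8; issue MUL r1<-Mul2  regs: r0:7,r1:Mul2,r2:Mul1,r3:1,r4:Add1
  c8: issue SUB r2<-Add2  regs: r0:7,r1:Mul2,r2:Add2,r3:1,r4:Add1

STATUS = TAG Add2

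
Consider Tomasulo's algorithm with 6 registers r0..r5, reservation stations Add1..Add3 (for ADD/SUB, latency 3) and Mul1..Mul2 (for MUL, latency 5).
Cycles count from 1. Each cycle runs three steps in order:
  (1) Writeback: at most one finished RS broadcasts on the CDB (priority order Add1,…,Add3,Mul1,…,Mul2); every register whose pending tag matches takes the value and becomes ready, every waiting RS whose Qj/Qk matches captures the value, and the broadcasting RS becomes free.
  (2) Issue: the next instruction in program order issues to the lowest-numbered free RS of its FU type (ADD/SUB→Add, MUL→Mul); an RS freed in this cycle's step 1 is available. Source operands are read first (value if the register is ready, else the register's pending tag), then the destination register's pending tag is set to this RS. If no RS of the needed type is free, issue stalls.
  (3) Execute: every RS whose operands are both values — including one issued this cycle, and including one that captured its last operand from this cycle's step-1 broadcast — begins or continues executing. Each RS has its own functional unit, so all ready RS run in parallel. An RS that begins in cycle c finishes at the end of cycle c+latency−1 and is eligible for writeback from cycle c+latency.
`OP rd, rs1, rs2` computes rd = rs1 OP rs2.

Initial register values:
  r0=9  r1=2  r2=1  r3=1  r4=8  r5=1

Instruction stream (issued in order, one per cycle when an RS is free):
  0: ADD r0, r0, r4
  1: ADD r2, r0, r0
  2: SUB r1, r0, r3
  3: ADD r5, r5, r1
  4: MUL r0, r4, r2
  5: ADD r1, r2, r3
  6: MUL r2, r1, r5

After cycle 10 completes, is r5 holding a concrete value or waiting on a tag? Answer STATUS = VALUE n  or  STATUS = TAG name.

STATUS = TAG Add1

  c1: issue ADD r0<-Add1  regs: r0:Add1,r1:2,r2:1,r3:1,r4:8,r5:1
  c2: issue ADD r2<-Add2  regs: r0:Add1,r1:2,r2:Add2,r3:1,r4:8,r5:1
  c3: issue SUB r1<-Add3  regs: r0:Add1,r1:Add3,r2:Add2,r3:1,r4:8,r5:1
  c4: CDB Add1=17; issue ADD r5<-Add1  regs: r0:17,r1:Add3,r2:Add2,r3:1,r4:8,r5:Add1
  c5: issue MUL r0<-Mul1  regs: r0:Mul1,r1:Add3,r2:Add2,r3:1,r4:8,r5:Add1
  c6: stall  regs: r0:Mul1,r1:Add3,r2:Add2,r3:1,r4:8,r5:Add1
  c7: CDB Add2=34; issue ADD r1<-Add2  regs: r0:Mul1,r1:Add2,r2:34,r3:1,r4:8,r5:Add1
  c8: CDB Add3=16; issue MUL r2<-Mul2  regs: r0:Mul1,r1:Add2,r2:Mul2,r3:1,r4:8,r5:Add1
  c9: -  regs: r0:Mul1,r1:Add2,r2:Mul2,r3:1,r4:8,r5:Add1
  c10: CDB Add2=35  regs: r0:Mul1,r1:35,r2:Mul2,r3:1,r4:8,r5:Add1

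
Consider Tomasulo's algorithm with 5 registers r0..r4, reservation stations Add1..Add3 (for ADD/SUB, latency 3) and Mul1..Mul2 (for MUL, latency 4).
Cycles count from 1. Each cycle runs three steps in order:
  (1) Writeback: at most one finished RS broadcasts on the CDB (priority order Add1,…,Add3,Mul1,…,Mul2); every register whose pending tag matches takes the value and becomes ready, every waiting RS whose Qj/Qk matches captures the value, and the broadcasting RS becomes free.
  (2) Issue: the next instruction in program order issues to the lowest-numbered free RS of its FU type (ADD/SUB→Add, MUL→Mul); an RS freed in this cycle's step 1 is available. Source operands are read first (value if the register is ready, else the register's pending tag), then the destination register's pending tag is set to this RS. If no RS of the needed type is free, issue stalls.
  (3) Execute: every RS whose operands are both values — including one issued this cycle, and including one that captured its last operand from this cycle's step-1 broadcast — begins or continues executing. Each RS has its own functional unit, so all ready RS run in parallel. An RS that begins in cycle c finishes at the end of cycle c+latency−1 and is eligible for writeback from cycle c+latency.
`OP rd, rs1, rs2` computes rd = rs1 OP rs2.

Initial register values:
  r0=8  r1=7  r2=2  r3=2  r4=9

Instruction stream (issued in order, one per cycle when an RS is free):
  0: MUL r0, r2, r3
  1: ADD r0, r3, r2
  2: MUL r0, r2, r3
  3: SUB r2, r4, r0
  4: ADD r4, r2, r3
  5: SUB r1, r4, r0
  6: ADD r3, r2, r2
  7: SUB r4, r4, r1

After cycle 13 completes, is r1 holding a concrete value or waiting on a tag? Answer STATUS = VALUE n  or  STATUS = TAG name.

cycle 1: issue MUL r0<-Mul1 // r0:Mul1,r1:7,r2:2,r3:2,r4:9
cycle 2: issue ADD r0<-Add1 // r0:Add1,r1:7,r2:2,r3:2,r4:9
cycle 3: issue MUL r0<-Mul2 // r0:Mul2,r1:7,r2:2,r3:2,r4:9
cycle 4: issue SUB r2<-Add2 // r0:Mul2,r1:7,r2:Add2,r3:2,r4:9
cycle 5: CDB Add1=4; issue ADD r4<-Add1 // r0:Mul2,r1:7,r2:Add2,r3:2,r4:Add1
cycle 6: CDB Mul1=4; issue SUB r1<-Add3 // r0:Mul2,r1:Add3,r2:Add2,r3:2,r4:Add1
cycle 7: CDB Mul2=4; stall // r0:4,r1:Add3,r2:Add2,r3:2,r4:Add1
cycle 8: stall // r0:4,r1:Add3,r2:Add2,r3:2,r4:Add1
cycle 9: stall // r0:4,r1:Add3,r2:Add2,r3:2,r4:Add1
cycle 10: CDB Add2=5; issue ADD r3<-Add2 // r0:4,r1:Add3,r2:5,r3:Add2,r4:Add1
cycle 11: stall // r0:4,r1:Add3,r2:5,r3:Add2,r4:Add1
cycle 12: stall // r0:4,r1:Add3,r2:5,r3:Add2,r4:Add1
cycle 13: CDB Add1=7; issue SUB r4<-Add1 // r0:4,r1:Add3,r2:5,r3:Add2,r4:Add1

STATUS = TAG Add3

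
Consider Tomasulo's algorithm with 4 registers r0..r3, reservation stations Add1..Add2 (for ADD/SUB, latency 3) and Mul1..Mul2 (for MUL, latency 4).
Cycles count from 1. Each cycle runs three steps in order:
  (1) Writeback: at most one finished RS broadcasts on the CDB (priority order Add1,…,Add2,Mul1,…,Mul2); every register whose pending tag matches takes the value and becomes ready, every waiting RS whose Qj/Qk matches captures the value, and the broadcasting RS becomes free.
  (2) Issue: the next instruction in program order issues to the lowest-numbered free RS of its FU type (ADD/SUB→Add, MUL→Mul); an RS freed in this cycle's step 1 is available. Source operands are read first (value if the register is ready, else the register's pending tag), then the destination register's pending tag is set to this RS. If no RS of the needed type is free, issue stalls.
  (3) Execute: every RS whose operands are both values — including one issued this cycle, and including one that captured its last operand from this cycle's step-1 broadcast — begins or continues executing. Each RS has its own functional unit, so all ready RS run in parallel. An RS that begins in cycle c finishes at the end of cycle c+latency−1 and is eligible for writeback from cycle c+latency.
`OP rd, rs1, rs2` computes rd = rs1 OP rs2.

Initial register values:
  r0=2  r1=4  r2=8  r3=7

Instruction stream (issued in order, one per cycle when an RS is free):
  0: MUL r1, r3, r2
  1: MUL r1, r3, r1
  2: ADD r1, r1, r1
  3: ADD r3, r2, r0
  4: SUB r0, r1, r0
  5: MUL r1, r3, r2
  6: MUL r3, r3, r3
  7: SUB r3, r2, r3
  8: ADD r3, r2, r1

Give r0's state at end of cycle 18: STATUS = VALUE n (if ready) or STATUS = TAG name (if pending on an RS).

c1: issue MUL r1<-Mul1 | r0:2,r1:Mul1,r2:8,r3:7
c2: issue MUL r1<-Mul2 | r0:2,r1:Mul2,r2:8,r3:7
c3: issue ADD r1<-Add1 | r0:2,r1:Add1,r2:8,r3:7
c4: issue ADD r3<-Add2 | r0:2,r1:Add1,r2:8,r3:Add2
c5: CDB Mul1=56; stall | r0:2,r1:Add1,r2:8,r3:Add2
c6: stall | r0:2,r1:Add1,r2:8,r3:Add2
c7: CDB Add2=10; issue SUB r0<-Add2 | r0:Add2,r1:Add1,r2:8,r3:10
c8: issue MUL r1<-Mul1 | r0:Add2,r1:Mul1,r2:8,r3:10
c9: CDB Mul2=392; issue MUL r3<-Mul2 | r0:Add2,r1:Mul1,r2:8,r3:Mul2
c10: stall | r0:Add2,r1:Mul1,r2:8,r3:Mul2
c11: stall | r0:Add2,r1:Mul1,r2:8,r3:Mul2
c12: CDB Add1=784; issue SUB r3<-Add1 | r0:Add2,r1:Mul1,r2:8,r3:Add1
c13: CDB Mul1=80; stall | r0:Add2,r1:80,r2:8,r3:Add1
c14: CDB Mul2=100; stall | r0:Add2,r1:80,r2:8,r3:Add1
c15: CDB Add2=782; issue ADD r3<-Add2 | r0:782,r1:80,r2:8,r3:Add2
c16: - | r0:782,r1:80,r2:8,r3:Add2
c17: CDB Add1=-92 | r0:782,r1:80,r2:8,r3:Add2
c18: CDB Add2=88 | r0:782,r1:80,r2:8,r3:88

STATUS = VALUE 782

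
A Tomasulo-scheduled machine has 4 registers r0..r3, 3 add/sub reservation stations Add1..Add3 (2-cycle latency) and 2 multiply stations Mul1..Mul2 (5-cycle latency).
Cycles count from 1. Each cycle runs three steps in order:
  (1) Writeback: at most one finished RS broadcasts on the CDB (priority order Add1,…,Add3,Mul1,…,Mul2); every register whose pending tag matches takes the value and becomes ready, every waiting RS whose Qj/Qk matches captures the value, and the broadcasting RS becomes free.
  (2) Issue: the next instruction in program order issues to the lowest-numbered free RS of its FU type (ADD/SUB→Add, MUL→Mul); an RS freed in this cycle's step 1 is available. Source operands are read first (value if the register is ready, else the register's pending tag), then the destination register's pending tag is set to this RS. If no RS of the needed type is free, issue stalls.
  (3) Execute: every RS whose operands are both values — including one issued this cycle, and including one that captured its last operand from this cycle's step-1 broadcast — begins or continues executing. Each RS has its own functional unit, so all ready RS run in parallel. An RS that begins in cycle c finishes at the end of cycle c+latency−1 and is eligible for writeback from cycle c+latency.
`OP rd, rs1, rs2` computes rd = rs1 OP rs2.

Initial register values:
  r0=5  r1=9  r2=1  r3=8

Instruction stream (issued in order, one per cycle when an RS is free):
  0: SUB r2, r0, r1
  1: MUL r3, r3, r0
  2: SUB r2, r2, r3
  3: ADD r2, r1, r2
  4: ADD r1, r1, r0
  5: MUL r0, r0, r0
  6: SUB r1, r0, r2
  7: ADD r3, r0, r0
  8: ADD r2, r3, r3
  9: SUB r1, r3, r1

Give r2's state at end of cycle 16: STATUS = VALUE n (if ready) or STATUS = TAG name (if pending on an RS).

STATUS = VALUE 100

cycle 1: issue SUB r2<-Add1 // r0:5,r1:9,r2:Add1,r3:8
cycle 2: issue MUL r3<-Mul1 // r0:5,r1:9,r2:Add1,r3:Mul1
cycle 3: CDB Add1=-4; issue SUB r2<-Add1 // r0:5,r1:9,r2:Add1,r3:Mul1
cycle 4: issue ADD r2<-Add2 // r0:5,r1:9,r2:Add2,r3:Mul1
cycle 5: issue ADD r1<-Add3 // r0:5,r1:Add3,r2:Add2,r3:Mul1
cycle 6: issue MUL r0<-Mul2 // r0:Mul2,r1:Add3,r2:Add2,r3:Mul1
cycle 7: CDB Add3=14; issue SUB r1<-Add3 // r0:Mul2,r1:Add3,r2:Add2,r3:Mul1
cycle 8: CDB Mul1=40; stall // r0:Mul2,r1:Add3,r2:Add2,r3:40
cycle 9: stall // r0:Mul2,r1:Add3,r2:Add2,r3:40
cycle 10: CDB Add1=-44; issue ADD r3<-Add1 // r0:Mul2,r1:Add3,r2:Add2,r3:Add1
cycle 11: CDB Mul2=25; stall // r0:25,r1:Add3,r2:Add2,r3:Add1
cycle 12: CDB Add2=-35; issue ADD r2<-Add2 // r0:25,r1:Add3,r2:Add2,r3:Add1
cycle 13: CDB Add1=50; issue SUB r1<-Add1 // r0:25,r1:Add1,r2:Add2,r3:50
cycle 14: CDB Add3=60 // r0:25,r1:Add1,r2:Add2,r3:50
cycle 15: CDB Add2=100 // r0:25,r1:Add1,r2:100,r3:50
cycle 16: CDB Add1=-10 // r0:25,r1:-10,r2:100,r3:50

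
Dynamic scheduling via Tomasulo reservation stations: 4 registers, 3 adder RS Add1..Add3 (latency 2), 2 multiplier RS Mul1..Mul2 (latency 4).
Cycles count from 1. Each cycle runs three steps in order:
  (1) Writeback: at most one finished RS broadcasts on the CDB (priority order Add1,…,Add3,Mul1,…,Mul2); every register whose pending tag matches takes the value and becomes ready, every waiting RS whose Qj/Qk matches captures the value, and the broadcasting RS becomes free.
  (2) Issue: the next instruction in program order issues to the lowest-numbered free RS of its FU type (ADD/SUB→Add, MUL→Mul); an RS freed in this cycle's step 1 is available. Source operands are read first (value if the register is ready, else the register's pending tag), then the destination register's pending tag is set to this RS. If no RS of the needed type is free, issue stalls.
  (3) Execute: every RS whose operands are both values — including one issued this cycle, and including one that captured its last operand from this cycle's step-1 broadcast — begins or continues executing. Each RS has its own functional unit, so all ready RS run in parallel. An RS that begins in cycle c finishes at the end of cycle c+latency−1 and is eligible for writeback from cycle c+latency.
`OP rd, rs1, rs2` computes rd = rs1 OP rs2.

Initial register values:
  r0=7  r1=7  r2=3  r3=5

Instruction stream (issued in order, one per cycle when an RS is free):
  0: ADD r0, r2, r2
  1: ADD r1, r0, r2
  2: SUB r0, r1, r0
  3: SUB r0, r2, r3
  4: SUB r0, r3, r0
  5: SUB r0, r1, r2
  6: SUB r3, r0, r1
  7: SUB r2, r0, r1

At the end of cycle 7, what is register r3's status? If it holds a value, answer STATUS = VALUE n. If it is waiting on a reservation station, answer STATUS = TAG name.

c1: issue ADD r0<-Add1 | r0:Add1,r1:7,r2:3,r3:5
c2: issue ADD r1<-Add2 | r0:Add1,r1:Add2,r2:3,r3:5
c3: CDB Add1=6; issue SUB r0<-Add1 | r0:Add1,r1:Add2,r2:3,r3:5
c4: issue SUB r0<-Add3 | r0:Add3,r1:Add2,r2:3,r3:5
c5: CDB Add2=9; issue SUB r0<-Add2 | r0:Add2,r1:9,r2:3,r3:5
c6: CDB Add3=-2; issue SUB r0<-Add3 | r0:Add3,r1:9,r2:3,r3:5
c7: CDB Add1=3; issue SUB r3<-Add1 | r0:Add3,r1:9,r2:3,r3:Add1

STATUS = TAG Add1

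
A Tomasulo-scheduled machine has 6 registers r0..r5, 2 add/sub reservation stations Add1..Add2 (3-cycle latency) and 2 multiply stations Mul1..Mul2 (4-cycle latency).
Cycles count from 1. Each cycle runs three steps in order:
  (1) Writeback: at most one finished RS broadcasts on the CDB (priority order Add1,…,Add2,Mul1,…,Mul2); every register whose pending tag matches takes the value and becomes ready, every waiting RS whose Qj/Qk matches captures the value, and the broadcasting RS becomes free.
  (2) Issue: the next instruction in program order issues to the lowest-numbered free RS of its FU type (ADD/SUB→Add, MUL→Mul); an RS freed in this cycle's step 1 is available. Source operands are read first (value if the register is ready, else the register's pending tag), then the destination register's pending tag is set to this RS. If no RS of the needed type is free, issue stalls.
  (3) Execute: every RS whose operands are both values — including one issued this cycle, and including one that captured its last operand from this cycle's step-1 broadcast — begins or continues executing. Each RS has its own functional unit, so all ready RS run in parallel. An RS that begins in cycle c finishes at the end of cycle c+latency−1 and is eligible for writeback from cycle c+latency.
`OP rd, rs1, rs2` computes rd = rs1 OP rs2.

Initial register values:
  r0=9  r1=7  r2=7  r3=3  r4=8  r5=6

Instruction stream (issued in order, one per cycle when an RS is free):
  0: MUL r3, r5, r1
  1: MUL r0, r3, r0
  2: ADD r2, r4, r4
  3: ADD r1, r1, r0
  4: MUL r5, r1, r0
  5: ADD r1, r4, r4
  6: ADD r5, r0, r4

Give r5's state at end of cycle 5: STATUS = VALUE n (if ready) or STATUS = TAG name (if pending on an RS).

STATUS = TAG Mul1

  c1: issue MUL r3<-Mul1  regs: r0:9,r1:7,r2:7,r3:Mul1,r4:8,r5:6
  c2: issue MUL r0<-Mul2  regs: r0:Mul2,r1:7,r2:7,r3:Mul1,r4:8,r5:6
  c3: issue ADD r2<-Add1  regs: r0:Mul2,r1:7,r2:Add1,r3:Mul1,r4:8,r5:6
  c4: issue ADD r1<-Add2  regs: r0:Mul2,r1:Add2,r2:Add1,r3:Mul1,r4:8,r5:6
  c5: CDB Mul1=42; issue MUL r5<-Mul1  regs: r0:Mul2,r1:Add2,r2:Add1,r3:42,r4:8,r5:Mul1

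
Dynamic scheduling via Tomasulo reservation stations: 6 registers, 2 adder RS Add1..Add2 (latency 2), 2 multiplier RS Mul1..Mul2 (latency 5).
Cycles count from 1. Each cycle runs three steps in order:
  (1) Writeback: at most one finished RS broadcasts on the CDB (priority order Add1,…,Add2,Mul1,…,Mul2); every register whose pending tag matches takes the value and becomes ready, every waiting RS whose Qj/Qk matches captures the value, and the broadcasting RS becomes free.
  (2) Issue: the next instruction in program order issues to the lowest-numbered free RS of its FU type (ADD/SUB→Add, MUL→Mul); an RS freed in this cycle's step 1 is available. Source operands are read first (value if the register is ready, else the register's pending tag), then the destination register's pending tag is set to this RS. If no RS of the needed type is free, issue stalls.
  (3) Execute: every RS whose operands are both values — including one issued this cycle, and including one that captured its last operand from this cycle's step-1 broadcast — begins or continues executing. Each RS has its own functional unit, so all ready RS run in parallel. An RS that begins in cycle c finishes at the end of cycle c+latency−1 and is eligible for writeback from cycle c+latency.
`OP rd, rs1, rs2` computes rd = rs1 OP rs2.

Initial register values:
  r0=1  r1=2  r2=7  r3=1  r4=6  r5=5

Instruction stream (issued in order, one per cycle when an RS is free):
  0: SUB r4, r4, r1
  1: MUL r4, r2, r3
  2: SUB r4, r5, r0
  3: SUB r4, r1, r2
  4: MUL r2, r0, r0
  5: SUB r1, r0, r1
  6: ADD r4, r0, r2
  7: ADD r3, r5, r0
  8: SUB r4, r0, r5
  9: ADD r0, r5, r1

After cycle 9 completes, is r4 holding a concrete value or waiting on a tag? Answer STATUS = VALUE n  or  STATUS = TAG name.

STATUS = TAG Add2

  c1: issue SUB r4<-Add1  regs: r0:1,r1:2,r2:7,r3:1,r4:Add1,r5:5
  c2: issue MUL r4<-Mul1  regs: r0:1,r1:2,r2:7,r3:1,r4:Mul1,r5:5
  c3: CDB Add1=4; issue SUB r4<-Add1  regs: r0:1,r1:2,r2:7,r3:1,r4:Add1,r5:5
  c4: issue SUB r4<-Add2  regs: r0:1,r1:2,r2:7,r3:1,r4:Add2,r5:5
  c5: CDB Add1=4; issue MUL r2<-Mul2  regs: r0:1,r1:2,r2:Mul2,r3:1,r4:Add2,r5:5
  c6: CDB Add2=-5; issue SUB r1<-Add1  regs: r0:1,r1:Add1,r2:Mul2,r3:1,r4:-5,r5:5
  c7: CDB Mul1=7; issue ADD r4<-Add2  regs: r0:1,r1:Add1,r2:Mul2,r3:1,r4:Add2,r5:5
  c8: CDB Add1=-1; issue ADD r3<-Add1  regs: r0:1,r1:-1,r2:Mul2,r3:Add1,r4:Add2,r5:5
  c9: stall  regs: r0:1,r1:-1,r2:Mul2,r3:Add1,r4:Add2,r5:5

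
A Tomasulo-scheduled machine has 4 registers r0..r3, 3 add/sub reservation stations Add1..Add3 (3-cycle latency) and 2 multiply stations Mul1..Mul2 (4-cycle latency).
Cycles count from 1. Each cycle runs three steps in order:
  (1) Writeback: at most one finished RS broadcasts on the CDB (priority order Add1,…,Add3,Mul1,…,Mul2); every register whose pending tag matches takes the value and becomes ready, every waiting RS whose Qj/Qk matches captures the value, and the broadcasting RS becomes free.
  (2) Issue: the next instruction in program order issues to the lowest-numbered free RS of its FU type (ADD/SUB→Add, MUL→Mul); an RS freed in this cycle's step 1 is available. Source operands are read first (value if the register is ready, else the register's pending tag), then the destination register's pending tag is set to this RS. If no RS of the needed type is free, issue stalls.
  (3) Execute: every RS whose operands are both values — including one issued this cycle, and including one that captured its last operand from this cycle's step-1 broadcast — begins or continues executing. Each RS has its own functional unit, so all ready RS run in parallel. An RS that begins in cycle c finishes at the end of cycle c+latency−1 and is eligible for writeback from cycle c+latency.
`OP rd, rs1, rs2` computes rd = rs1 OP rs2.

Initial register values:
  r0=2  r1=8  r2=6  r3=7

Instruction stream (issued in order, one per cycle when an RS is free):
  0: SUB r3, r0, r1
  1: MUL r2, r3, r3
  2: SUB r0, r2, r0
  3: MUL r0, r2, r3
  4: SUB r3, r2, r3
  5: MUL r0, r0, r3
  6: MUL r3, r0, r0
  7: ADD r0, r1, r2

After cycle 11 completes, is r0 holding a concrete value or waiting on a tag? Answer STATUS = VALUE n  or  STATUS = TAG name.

STATUS = TAG Mul1

c1: issue SUB r3<-Add1 | r0:2,r1:8,r2:6,r3:Add1
c2: issue MUL r2<-Mul1 | r0:2,r1:8,r2:Mul1,r3:Add1
c3: issue SUB r0<-Add2 | r0:Add2,r1:8,r2:Mul1,r3:Add1
c4: CDB Add1=-6; issue MUL r0<-Mul2 | r0:Mul2,r1:8,r2:Mul1,r3:-6
c5: issue SUB r3<-Add1 | r0:Mul2,r1:8,r2:Mul1,r3:Add1
c6: stall | r0:Mul2,r1:8,r2:Mul1,r3:Add1
c7: stall | r0:Mul2,r1:8,r2:Mul1,r3:Add1
c8: CDB Mul1=36; issue MUL r0<-Mul1 | r0:Mul1,r1:8,r2:36,r3:Add1
c9: stall | r0:Mul1,r1:8,r2:36,r3:Add1
c10: stall | r0:Mul1,r1:8,r2:36,r3:Add1
c11: CDB Add1=42; stall | r0:Mul1,r1:8,r2:36,r3:42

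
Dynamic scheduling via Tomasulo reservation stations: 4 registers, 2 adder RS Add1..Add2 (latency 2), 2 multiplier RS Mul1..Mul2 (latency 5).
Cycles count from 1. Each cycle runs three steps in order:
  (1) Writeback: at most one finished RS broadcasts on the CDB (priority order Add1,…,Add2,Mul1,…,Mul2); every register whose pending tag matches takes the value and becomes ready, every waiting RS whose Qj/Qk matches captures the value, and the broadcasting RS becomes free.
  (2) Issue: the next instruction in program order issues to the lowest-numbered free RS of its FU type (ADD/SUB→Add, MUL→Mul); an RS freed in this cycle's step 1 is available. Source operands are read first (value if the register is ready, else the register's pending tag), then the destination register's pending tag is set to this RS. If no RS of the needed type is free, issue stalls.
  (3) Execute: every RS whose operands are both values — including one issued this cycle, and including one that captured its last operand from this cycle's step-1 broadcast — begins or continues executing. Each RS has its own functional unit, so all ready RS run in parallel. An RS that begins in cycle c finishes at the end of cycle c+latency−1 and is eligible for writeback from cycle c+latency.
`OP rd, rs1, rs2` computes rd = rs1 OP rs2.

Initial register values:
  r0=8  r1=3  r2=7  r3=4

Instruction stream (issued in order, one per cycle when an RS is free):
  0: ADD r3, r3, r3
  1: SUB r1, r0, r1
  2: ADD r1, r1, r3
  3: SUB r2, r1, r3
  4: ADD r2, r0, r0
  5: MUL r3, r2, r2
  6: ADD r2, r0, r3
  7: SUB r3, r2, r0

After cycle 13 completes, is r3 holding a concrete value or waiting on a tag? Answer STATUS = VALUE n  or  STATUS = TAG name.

STATUS = TAG Add2

  c1: issue ADD r3<-Add1  regs: r0:8,r1:3,r2:7,r3:Add1
  c2: issue SUB r1<-Add2  regs: r0:8,r1:Add2,r2:7,r3:Add1
  c3: CDB Add1=8; issue ADD r1<-Add1  regs: r0:8,r1:Add1,r2:7,r3:8
  c4: CDB Add2=5; issue SUB r2<-Add2  regs: r0:8,r1:Add1,r2:Add2,r3:8
  c5: stall  regs: r0:8,r1:Add1,r2:Add2,r3:8
  c6: CDB Add1=13; issue ADD r2<-Add1  regs: r0:8,r1:13,r2:Add1,r3:8
  c7: issue MUL r3<-Mul1  regs: r0:8,r1:13,r2:Add1,r3:Mul1
  c8: CDB Add1=16; issue ADD r2<-Add1  regs: r0:8,r1:13,r2:Add1,r3:Mul1
  c9: CDB Add2=5; issue SUB r3<-Add2  regs: r0:8,r1:13,r2:Add1,r3:Add2
  c10: -  regs: r0:8,r1:13,r2:Add1,r3:Add2
  c11: -  regs: r0:8,r1:13,r2:Add1,r3:Add2
  c12: -  regs: r0:8,r1:13,r2:Add1,r3:Add2
  c13: CDB Mul1=256  regs: r0:8,r1:13,r2:Add1,r3:Add2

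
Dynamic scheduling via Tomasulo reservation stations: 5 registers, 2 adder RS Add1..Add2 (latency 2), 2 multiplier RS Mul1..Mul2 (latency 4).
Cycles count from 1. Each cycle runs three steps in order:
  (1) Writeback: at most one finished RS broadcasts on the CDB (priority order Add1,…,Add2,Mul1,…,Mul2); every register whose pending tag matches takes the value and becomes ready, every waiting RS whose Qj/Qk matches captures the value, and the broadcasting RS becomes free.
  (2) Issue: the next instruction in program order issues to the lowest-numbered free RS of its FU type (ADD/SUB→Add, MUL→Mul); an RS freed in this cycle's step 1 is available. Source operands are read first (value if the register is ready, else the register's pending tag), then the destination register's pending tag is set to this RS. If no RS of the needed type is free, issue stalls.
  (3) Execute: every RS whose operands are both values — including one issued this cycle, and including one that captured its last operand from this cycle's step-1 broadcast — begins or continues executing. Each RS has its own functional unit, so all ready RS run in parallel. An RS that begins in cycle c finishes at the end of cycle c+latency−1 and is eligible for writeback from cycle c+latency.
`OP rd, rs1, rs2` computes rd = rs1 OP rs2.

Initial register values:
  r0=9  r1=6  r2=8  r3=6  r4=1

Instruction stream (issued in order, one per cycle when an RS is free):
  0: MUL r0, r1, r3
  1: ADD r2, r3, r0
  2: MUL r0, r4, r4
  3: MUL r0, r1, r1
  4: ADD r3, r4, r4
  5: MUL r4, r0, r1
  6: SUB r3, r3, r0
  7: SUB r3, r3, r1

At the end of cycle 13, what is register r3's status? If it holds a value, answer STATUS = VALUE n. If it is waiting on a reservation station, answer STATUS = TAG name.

STATUS = TAG Add2

c1: issue MUL r0<-Mul1 | r0:Mul1,r1:6,r2:8,r3:6,r4:1
c2: issue ADD r2<-Add1 | r0:Mul1,r1:6,r2:Add1,r3:6,r4:1
c3: issue MUL r0<-Mul2 | r0:Mul2,r1:6,r2:Add1,r3:6,r4:1
c4: stall | r0:Mul2,r1:6,r2:Add1,r3:6,r4:1
c5: CDB Mul1=36; issue MUL r0<-Mul1 | r0:Mul1,r1:6,r2:Add1,r3:6,r4:1
c6: issue ADD r3<-Add2 | r0:Mul1,r1:6,r2:Add1,r3:Add2,r4:1
c7: CDB Add1=42; stall | r0:Mul1,r1:6,r2:42,r3:Add2,r4:1
c8: CDB Add2=2; stall | r0:Mul1,r1:6,r2:42,r3:2,r4:1
c9: CDB Mul1=36; issue MUL r4<-Mul1 | r0:36,r1:6,r2:42,r3:2,r4:Mul1
c10: CDB Mul2=1; issue SUB r3<-Add1 | r0:36,r1:6,r2:42,r3:Add1,r4:Mul1
c11: issue SUB r3<-Add2 | r0:36,r1:6,r2:42,r3:Add2,r4:Mul1
c12: CDB Add1=-34 | r0:36,r1:6,r2:42,r3:Add2,r4:Mul1
c13: CDB Mul1=216 | r0:36,r1:6,r2:42,r3:Add2,r4:216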